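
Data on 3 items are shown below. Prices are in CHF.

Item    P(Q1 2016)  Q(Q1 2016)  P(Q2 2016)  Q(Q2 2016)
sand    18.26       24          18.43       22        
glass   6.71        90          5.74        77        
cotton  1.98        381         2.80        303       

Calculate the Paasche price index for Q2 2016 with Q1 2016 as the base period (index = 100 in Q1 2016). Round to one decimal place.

Paasche price index uses current-period quantities as weights.
ΣP(Q2 2016)·Q(Q2 2016) = 18.43×22 + 5.74×77 + 2.80×303 = 405.46 + 441.98 + 848.4 = 1695.84
ΣP(Q1 2016)·Q(Q2 2016) = 18.26×22 + 6.71×77 + 1.98×303 = 401.72 + 516.67 + 599.94 = 1518.33
Index = 1695.84 / 1518.33 × 100 = 111.6911

111.7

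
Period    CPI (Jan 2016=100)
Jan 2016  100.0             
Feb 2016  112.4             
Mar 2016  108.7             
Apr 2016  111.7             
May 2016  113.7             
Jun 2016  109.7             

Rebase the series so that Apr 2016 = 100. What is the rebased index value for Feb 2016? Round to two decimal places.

100.63

Rebased(Feb 2016) = 112.4 / 111.7 × 100 = 100.6267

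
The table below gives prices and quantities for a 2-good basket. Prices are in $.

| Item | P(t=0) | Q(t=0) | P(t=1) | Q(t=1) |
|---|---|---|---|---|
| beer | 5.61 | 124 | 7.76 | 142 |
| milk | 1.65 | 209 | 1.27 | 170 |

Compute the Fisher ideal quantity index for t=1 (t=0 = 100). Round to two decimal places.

105.41

Laspeyres component (base-period weights):
ΣP(t=0)Q(t=1) = 5.61×142 + 1.65×170 = 796.62 + 280.5 = 1077.12
ΣP(t=0)Q(t=0) = 5.61×124 + 1.65×209 = 695.64 + 344.85 = 1040.49
L = 1077.12 / 1040.49 × 100 = 103.5205
Paasche component (current-period weights):
ΣP(t=1)Q(t=1) = 7.76×142 + 1.27×170 = 1101.92 + 215.9 = 1317.82
ΣP(t=1)Q(t=0) = 7.76×124 + 1.27×209 = 962.24 + 265.43 = 1227.67
P = 1317.82 / 1227.67 × 100 = 107.3432
Fisher = √(L × P) = √(103.5205 × 107.3432) = 105.4145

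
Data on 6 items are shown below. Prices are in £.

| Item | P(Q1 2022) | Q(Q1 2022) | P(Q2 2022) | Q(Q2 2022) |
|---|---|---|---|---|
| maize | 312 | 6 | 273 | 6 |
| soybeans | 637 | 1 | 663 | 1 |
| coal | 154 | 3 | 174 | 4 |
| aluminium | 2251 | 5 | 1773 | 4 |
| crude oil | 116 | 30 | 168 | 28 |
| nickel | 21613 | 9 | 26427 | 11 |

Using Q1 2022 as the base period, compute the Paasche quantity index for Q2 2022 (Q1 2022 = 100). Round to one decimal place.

Paasche quantity index uses current-period prices as weights.
ΣP(Q2 2022)·Q(Q2 2022) = 273×6 + 663×1 + 174×4 + 1773×4 + 168×28 + 26427×11 = 1638 + 663 + 696 + 7092 + 4704 + 290697 = 305490
ΣP(Q2 2022)·Q(Q1 2022) = 273×6 + 663×1 + 174×3 + 1773×5 + 168×30 + 26427×9 = 1638 + 663 + 522 + 8865 + 5040 + 237843 = 254571
Index = 305490 / 254571 × 100 = 120.0019

120.0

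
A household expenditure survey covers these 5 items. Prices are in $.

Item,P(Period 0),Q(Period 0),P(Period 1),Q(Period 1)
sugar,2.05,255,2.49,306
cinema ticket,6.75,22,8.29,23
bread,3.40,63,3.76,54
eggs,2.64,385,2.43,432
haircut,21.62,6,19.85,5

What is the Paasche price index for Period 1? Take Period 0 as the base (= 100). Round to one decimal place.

Paasche price index uses current-period quantities as weights.
ΣP(Period 1)·Q(Period 1) = 2.49×306 + 8.29×23 + 3.76×54 + 2.43×432 + 19.85×5 = 761.94 + 190.67 + 203.04 + 1049.76 + 99.25 = 2304.66
ΣP(Period 0)·Q(Period 1) = 2.05×306 + 6.75×23 + 3.40×54 + 2.64×432 + 21.62×5 = 627.3 + 155.25 + 183.6 + 1140.48 + 108.1 = 2214.73
Index = 2304.66 / 2214.73 × 100 = 104.0605

104.1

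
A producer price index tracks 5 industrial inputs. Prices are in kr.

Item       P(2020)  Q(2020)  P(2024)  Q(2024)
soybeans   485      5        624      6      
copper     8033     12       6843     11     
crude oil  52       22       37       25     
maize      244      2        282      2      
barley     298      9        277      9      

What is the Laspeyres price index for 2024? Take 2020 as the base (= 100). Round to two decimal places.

86.40

Laspeyres price index uses base-period quantities as weights.
ΣP(2024)·Q(2020) = 624×5 + 6843×12 + 37×22 + 282×2 + 277×9 = 3120 + 82116 + 814 + 564 + 2493 = 89107
ΣP(2020)·Q(2020) = 485×5 + 8033×12 + 52×22 + 244×2 + 298×9 = 2425 + 96396 + 1144 + 488 + 2682 = 103135
Index = 89107 / 103135 × 100 = 86.3984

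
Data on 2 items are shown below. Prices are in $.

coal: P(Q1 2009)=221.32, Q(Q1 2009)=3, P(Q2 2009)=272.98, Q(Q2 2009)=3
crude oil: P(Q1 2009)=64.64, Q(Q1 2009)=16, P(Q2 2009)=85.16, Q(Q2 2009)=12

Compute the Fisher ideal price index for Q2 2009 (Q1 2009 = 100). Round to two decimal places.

128.16

Laspeyres component (base-period weights):
ΣP(Q2 2009)Q(Q1 2009) = 272.98×3 + 85.16×16 = 818.94 + 1362.56 = 2181.5
ΣP(Q1 2009)Q(Q1 2009) = 221.32×3 + 64.64×16 = 663.96 + 1034.24 = 1698.2
L = 2181.5 / 1698.2 × 100 = 128.4595
Paasche component (current-period weights):
ΣP(Q2 2009)Q(Q2 2009) = 272.98×3 + 85.16×12 = 818.94 + 1021.92 = 1840.86
ΣP(Q1 2009)Q(Q2 2009) = 221.32×3 + 64.64×12 = 663.96 + 775.68 = 1439.64
P = 1840.86 / 1439.64 × 100 = 127.8695
Fisher = √(L × P) = √(128.4595 × 127.8695) = 128.1642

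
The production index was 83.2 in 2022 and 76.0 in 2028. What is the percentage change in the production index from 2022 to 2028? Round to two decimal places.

-8.65%

Change = (76.0 − 83.2) / 83.2 × 100
       = -7.2 / 83.2 × 100 = -8.6538%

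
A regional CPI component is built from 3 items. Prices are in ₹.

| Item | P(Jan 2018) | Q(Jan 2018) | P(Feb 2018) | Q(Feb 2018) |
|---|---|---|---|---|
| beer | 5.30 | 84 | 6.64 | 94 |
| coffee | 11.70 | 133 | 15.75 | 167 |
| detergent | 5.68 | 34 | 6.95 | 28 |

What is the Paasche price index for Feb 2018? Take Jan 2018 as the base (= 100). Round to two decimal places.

132.09

Paasche price index uses current-period quantities as weights.
ΣP(Feb 2018)·Q(Feb 2018) = 6.64×94 + 15.75×167 + 6.95×28 = 624.16 + 2630.25 + 194.6 = 3449.01
ΣP(Jan 2018)·Q(Feb 2018) = 5.30×94 + 11.70×167 + 5.68×28 = 498.2 + 1953.9 + 159.04 = 2611.14
Index = 3449.01 / 2611.14 × 100 = 132.0883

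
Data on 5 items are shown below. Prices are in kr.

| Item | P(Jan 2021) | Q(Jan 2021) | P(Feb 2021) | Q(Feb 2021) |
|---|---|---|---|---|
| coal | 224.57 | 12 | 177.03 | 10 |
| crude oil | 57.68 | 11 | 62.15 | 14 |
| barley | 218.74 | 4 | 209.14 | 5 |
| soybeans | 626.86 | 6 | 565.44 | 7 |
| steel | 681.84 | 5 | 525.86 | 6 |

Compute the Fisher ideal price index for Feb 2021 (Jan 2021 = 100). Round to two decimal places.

Laspeyres component (base-period weights):
ΣP(Feb 2021)Q(Jan 2021) = 177.03×12 + 62.15×11 + 209.14×4 + 565.44×6 + 525.86×5 = 2124.36 + 683.65 + 836.56 + 3392.64 + 2629.3 = 9666.51
ΣP(Jan 2021)Q(Jan 2021) = 224.57×12 + 57.68×11 + 218.74×4 + 626.86×6 + 681.84×5 = 2694.84 + 634.48 + 874.96 + 3761.16 + 3409.2 = 11374.64
L = 9666.51 / 11374.64 × 100 = 84.9830
Paasche component (current-period weights):
ΣP(Feb 2021)Q(Feb 2021) = 177.03×10 + 62.15×14 + 209.14×5 + 565.44×7 + 525.86×6 = 1770.3 + 870.1 + 1045.7 + 3958.08 + 3155.16 = 10799.34
ΣP(Jan 2021)Q(Feb 2021) = 224.57×10 + 57.68×14 + 218.74×5 + 626.86×7 + 681.84×6 = 2245.7 + 807.52 + 1093.7 + 4388.02 + 4091.04 = 12625.98
P = 10799.34 / 12625.98 × 100 = 85.5327
Fisher = √(L × P) = √(84.9830 × 85.5327) = 85.2574

85.26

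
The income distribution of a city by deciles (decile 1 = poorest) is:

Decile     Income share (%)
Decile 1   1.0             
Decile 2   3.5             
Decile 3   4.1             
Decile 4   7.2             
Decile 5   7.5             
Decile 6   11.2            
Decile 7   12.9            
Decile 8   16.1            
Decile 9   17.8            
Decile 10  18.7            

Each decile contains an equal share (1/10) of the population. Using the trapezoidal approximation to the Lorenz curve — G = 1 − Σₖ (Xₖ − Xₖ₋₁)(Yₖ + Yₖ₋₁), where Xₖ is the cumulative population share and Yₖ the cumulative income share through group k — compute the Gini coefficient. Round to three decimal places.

Cumulative income shares Yₖ: 0.0100, 0.0450, 0.0860, 0.1580, 0.2330, 0.3450, 0.4740, 0.6350, 0.8130, 1.0000
Σ (Xₖ−Xₖ₋₁)(Yₖ+Yₖ₋₁) = (1/10)(0.0100+0.0000) + (1/10)(0.0450+0.0100) + (1/10)(0.0860+0.0450) + (1/10)(0.1580+0.0860) + (1/10)(0.2330+0.1580) + (1/10)(0.3450+0.2330) + (1/10)(0.4740+0.3450) + (1/10)(0.6350+0.4740) + (1/10)(0.8130+0.6350) + (1/10)(1.0000+0.8130)
  = 0.0010 + 0.0055 + 0.0131 + 0.0244 + 0.0391 + 0.0578 + 0.0819 + 0.1109 + 0.1448 + 0.1813 = 0.6598
G = 1 − 0.6598 = 0.3402

0.340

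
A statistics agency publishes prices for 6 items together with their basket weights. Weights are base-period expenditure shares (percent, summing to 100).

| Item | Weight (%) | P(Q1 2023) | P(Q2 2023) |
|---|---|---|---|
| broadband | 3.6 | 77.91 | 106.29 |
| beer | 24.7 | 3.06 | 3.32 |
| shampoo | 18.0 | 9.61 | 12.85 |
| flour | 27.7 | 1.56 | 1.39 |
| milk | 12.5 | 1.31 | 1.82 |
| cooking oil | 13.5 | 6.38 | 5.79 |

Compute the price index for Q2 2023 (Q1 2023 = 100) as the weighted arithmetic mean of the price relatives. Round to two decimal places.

110.08

broadband: 3.6 × (106.29/77.91) = 3.6 × 1.364266 = 4.9114
beer: 24.7 × (3.32/3.06) = 24.7 × 1.084967 = 26.7987
shampoo: 18.0 × (12.85/9.61) = 18.0 × 1.337149 = 24.0687
flour: 27.7 × (1.39/1.56) = 27.7 × 0.891026 = 24.6814
milk: 12.5 × (1.82/1.31) = 12.5 × 1.389313 = 17.3664
cooking oil: 13.5 × (5.79/6.38) = 13.5 × 0.907524 = 12.2516
Index = Σ wᵢ·(p₁ᵢ/p₀ᵢ) = 4.9114 + 26.7987 + 24.0687 + 24.6814 + 17.3664 + 12.2516 = 110.0781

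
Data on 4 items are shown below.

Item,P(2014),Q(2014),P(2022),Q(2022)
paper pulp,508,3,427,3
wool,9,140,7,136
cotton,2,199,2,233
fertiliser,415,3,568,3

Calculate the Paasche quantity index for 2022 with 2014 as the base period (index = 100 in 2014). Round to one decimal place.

100.9

Paasche quantity index uses current-period prices as weights.
ΣP(2022)·Q(2022) = 427×3 + 7×136 + 2×233 + 568×3 = 1281 + 952 + 466 + 1704 = 4403
ΣP(2022)·Q(2014) = 427×3 + 7×140 + 2×199 + 568×3 = 1281 + 980 + 398 + 1704 = 4363
Index = 4403 / 4363 × 100 = 100.9168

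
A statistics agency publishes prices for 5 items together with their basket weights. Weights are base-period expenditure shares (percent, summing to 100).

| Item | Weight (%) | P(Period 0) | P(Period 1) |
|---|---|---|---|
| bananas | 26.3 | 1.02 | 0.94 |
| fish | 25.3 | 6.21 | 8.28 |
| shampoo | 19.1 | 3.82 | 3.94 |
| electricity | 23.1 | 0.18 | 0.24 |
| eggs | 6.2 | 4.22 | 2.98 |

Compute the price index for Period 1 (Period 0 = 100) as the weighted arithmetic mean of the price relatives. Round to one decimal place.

bananas: 26.3 × (0.94/1.02) = 26.3 × 0.921569 = 24.2373
fish: 25.3 × (8.28/6.21) = 25.3 × 1.333333 = 33.7333
shampoo: 19.1 × (3.94/3.82) = 19.1 × 1.031414 = 19.7000
electricity: 23.1 × (0.24/0.18) = 23.1 × 1.333333 = 30.8000
eggs: 6.2 × (2.98/4.22) = 6.2 × 0.706161 = 4.3782
Index = Σ wᵢ·(p₁ᵢ/p₀ᵢ) = 24.2373 + 33.7333 + 19.7000 + 30.8000 + 4.3782 = 112.8488

112.8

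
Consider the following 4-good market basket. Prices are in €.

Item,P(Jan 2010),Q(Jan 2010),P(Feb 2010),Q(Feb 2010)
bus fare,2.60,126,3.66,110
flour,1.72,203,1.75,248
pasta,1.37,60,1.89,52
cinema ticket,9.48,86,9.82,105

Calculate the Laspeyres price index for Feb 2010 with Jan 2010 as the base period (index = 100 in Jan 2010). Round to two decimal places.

112.71

Laspeyres price index uses base-period quantities as weights.
ΣP(Feb 2010)·Q(Jan 2010) = 3.66×126 + 1.75×203 + 1.89×60 + 9.82×86 = 461.16 + 355.25 + 113.4 + 844.52 = 1774.33
ΣP(Jan 2010)·Q(Jan 2010) = 2.60×126 + 1.72×203 + 1.37×60 + 9.48×86 = 327.6 + 349.16 + 82.2 + 815.28 = 1574.24
Index = 1774.33 / 1574.24 × 100 = 112.7103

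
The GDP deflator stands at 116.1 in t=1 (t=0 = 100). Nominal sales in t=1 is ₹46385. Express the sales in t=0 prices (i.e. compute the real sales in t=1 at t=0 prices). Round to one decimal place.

39952.6

Real = Nominal ÷ (Index/100) = 46385 ÷ (116.1/100)
     = 46385 ÷ 1.161 = 39952.6270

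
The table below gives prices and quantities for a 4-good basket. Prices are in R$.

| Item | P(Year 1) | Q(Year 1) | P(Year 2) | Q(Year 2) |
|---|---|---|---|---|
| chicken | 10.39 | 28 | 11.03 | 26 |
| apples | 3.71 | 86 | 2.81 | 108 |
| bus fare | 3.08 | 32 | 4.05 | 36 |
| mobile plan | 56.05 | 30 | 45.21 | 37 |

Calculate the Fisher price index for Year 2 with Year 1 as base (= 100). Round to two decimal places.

84.78

Laspeyres component (base-period weights):
ΣP(Year 2)Q(Year 1) = 11.03×28 + 2.81×86 + 4.05×32 + 45.21×30 = 308.84 + 241.66 + 129.6 + 1356.3 = 2036.4
ΣP(Year 1)Q(Year 1) = 10.39×28 + 3.71×86 + 3.08×32 + 56.05×30 = 290.92 + 319.06 + 98.56 + 1681.5 = 2390.04
L = 2036.4 / 2390.04 × 100 = 85.2036
Paasche component (current-period weights):
ΣP(Year 2)Q(Year 2) = 11.03×26 + 2.81×108 + 4.05×36 + 45.21×37 = 286.78 + 303.48 + 145.8 + 1672.77 = 2408.83
ΣP(Year 1)Q(Year 2) = 10.39×26 + 3.71×108 + 3.08×36 + 56.05×37 = 270.14 + 400.68 + 110.88 + 2073.85 = 2855.55
P = 2408.83 / 2855.55 × 100 = 84.3561
Fisher = √(L × P) = √(85.2036 × 84.3561) = 84.7788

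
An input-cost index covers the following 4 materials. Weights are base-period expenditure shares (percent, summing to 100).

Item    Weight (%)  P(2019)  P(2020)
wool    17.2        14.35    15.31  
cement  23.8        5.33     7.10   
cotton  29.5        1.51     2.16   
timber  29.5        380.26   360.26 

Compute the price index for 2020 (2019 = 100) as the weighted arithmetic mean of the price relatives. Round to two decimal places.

120.20

wool: 17.2 × (15.31/14.35) = 17.2 × 1.066899 = 18.3507
cement: 23.8 × (7.10/5.33) = 23.8 × 1.332083 = 31.7036
cotton: 29.5 × (2.16/1.51) = 29.5 × 1.430464 = 42.1987
timber: 29.5 × (360.26/380.26) = 29.5 × 0.947404 = 27.9484
Index = Σ wᵢ·(p₁ᵢ/p₀ᵢ) = 18.3507 + 31.7036 + 42.1987 + 27.9484 = 120.2013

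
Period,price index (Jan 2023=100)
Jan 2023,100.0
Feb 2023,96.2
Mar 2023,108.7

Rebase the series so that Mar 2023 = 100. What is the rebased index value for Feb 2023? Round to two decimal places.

88.50

Rebased(Feb 2023) = 96.2 / 108.7 × 100 = 88.5005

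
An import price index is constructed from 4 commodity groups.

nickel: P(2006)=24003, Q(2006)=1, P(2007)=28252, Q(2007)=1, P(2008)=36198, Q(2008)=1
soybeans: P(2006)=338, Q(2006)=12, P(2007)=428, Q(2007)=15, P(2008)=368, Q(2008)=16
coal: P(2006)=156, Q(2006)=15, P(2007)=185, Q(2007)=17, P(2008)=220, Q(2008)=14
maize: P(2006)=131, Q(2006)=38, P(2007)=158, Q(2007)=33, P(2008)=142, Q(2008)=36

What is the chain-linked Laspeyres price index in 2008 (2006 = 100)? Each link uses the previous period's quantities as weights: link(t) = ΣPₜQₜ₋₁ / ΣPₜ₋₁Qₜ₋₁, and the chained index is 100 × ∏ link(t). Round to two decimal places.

138.90

Link 2006→2007:
ΣP(2007)Q(2006) = 28252×1 + 428×12 + 185×15 + 158×38 = 28252 + 5136 + 2775 + 6004 = 42167
ΣP(2006)Q(2006) = 24003×1 + 338×12 + 156×15 + 131×38 = 24003 + 4056 + 2340 + 4978 = 35377
link = 42167/35377 = 1.191933
Link 2007→2008:
ΣP(2008)Q(2007) = 36198×1 + 368×15 + 220×17 + 142×33 = 36198 + 5520 + 3740 + 4686 = 50144
ΣP(2007)Q(2007) = 28252×1 + 428×15 + 185×17 + 158×33 = 28252 + 6420 + 3145 + 5214 = 43031
link = 50144/43031 = 1.165299
Chained index = 100 × 1.191933 × 1.165299 = 138.8958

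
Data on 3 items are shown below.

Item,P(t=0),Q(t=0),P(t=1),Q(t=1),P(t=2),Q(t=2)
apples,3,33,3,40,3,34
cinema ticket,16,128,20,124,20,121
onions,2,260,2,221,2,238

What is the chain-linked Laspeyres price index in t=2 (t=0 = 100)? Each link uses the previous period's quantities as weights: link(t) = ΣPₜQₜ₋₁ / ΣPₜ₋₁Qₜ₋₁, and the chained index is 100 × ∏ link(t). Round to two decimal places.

119.20

Link t=0→t=1:
ΣP(t=1)Q(t=0) = 3×33 + 20×128 + 2×260 = 99 + 2560 + 520 = 3179
ΣP(t=0)Q(t=0) = 3×33 + 16×128 + 2×260 = 99 + 2048 + 520 = 2667
link = 3179/2667 = 1.191976
Link t=1→t=2:
ΣP(t=2)Q(t=1) = 3×40 + 20×124 + 2×221 = 120 + 2480 + 442 = 3042
ΣP(t=1)Q(t=1) = 3×40 + 20×124 + 2×221 = 120 + 2480 + 442 = 3042
link = 3042/3042 = 1.000000
Chained index = 100 × 1.191976 × 1.000000 = 119.1976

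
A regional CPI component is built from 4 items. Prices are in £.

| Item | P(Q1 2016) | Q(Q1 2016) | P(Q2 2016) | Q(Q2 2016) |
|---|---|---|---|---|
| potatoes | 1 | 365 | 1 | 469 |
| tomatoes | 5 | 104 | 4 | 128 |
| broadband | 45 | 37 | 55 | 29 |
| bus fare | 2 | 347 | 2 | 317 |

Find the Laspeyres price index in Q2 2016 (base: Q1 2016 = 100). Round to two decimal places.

Laspeyres price index uses base-period quantities as weights.
ΣP(Q2 2016)·Q(Q1 2016) = 1×365 + 4×104 + 55×37 + 2×347 = 365 + 416 + 2035 + 694 = 3510
ΣP(Q1 2016)·Q(Q1 2016) = 1×365 + 5×104 + 45×37 + 2×347 = 365 + 520 + 1665 + 694 = 3244
Index = 3510 / 3244 × 100 = 108.1998

108.20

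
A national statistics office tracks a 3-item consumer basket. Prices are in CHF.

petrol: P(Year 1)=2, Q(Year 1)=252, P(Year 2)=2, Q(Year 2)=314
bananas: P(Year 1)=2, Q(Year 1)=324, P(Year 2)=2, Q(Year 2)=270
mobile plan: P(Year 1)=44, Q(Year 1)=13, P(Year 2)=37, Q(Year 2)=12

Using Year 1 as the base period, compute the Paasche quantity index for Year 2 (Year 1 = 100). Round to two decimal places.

98.71

Paasche quantity index uses current-period prices as weights.
ΣP(Year 2)·Q(Year 2) = 2×314 + 2×270 + 37×12 = 628 + 540 + 444 = 1612
ΣP(Year 2)·Q(Year 1) = 2×252 + 2×324 + 37×13 = 504 + 648 + 481 = 1633
Index = 1612 / 1633 × 100 = 98.7140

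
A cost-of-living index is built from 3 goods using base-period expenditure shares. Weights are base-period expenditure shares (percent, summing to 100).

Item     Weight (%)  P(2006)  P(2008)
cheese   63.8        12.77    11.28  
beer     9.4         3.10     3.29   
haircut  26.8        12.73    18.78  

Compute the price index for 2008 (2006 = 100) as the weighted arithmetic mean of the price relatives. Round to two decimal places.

105.87

cheese: 63.8 × (11.28/12.77) = 63.8 × 0.883320 = 56.3558
beer: 9.4 × (3.29/3.10) = 9.4 × 1.061290 = 9.9761
haircut: 26.8 × (18.78/12.73) = 26.8 × 1.475255 = 39.5368
Index = Σ wᵢ·(p₁ᵢ/p₀ᵢ) = 56.3558 + 9.9761 + 39.5368 = 105.8688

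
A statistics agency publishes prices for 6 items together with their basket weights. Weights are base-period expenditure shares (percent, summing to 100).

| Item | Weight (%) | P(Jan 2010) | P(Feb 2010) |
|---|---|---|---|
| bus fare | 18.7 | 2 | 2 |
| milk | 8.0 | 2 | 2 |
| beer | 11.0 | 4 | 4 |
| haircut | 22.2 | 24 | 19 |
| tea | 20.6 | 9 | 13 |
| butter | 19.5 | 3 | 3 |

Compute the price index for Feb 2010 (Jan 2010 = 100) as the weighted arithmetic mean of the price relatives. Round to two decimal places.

104.53

bus fare: 18.7 × (2/2) = 18.7 × 1.000000 = 18.7000
milk: 8.0 × (2/2) = 8.0 × 1.000000 = 8.0000
beer: 11.0 × (4/4) = 11.0 × 1.000000 = 11.0000
haircut: 22.2 × (19/24) = 22.2 × 0.791667 = 17.5750
tea: 20.6 × (13/9) = 20.6 × 1.444444 = 29.7556
butter: 19.5 × (3/3) = 19.5 × 1.000000 = 19.5000
Index = Σ wᵢ·(p₁ᵢ/p₀ᵢ) = 18.7000 + 8.0000 + 11.0000 + 17.5750 + 29.7556 + 19.5000 = 104.5306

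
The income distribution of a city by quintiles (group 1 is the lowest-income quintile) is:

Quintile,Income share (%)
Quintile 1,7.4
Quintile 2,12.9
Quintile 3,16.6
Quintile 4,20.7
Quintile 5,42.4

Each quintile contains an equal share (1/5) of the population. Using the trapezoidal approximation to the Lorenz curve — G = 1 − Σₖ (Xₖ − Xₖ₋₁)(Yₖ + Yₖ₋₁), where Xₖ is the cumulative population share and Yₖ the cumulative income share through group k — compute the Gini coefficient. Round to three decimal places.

Cumulative income shares Yₖ: 0.0740, 0.2030, 0.3690, 0.5760, 1.0000
Σ (Xₖ−Xₖ₋₁)(Yₖ+Yₖ₋₁) = (1/5)(0.0740+0.0000) + (1/5)(0.2030+0.0740) + (1/5)(0.3690+0.2030) + (1/5)(0.5760+0.3690) + (1/5)(1.0000+0.5760)
  = 0.0148 + 0.0554 + 0.1144 + 0.1890 + 0.3152 = 0.6888
G = 1 − 0.6888 = 0.3112

0.311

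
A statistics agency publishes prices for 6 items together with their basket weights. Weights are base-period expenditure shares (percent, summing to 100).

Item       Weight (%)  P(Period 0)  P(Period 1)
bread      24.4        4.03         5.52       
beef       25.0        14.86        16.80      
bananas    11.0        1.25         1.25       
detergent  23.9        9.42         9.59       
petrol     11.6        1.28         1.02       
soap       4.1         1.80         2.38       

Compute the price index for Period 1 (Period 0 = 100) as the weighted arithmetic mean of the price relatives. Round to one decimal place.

bread: 24.4 × (5.52/4.03) = 24.4 × 1.369727 = 33.4213
beef: 25.0 × (16.80/14.86) = 25.0 × 1.130552 = 28.2638
bananas: 11.0 × (1.25/1.25) = 11.0 × 1.000000 = 11.0000
detergent: 23.9 × (9.59/9.42) = 23.9 × 1.018047 = 24.3313
petrol: 11.6 × (1.02/1.28) = 11.6 × 0.796875 = 9.2438
soap: 4.1 × (2.38/1.80) = 4.1 × 1.322222 = 5.4211
Index = Σ wᵢ·(p₁ᵢ/p₀ᵢ) = 33.4213 + 28.2638 + 11.0000 + 24.3313 + 9.2438 + 5.4211 = 111.6813

111.7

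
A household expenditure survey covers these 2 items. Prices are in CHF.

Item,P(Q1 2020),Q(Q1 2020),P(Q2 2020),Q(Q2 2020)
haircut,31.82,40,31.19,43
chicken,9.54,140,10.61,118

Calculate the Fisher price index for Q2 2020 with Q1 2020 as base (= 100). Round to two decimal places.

104.38

Laspeyres component (base-period weights):
ΣP(Q2 2020)Q(Q1 2020) = 31.19×40 + 10.61×140 = 1247.6 + 1485.4 = 2733
ΣP(Q1 2020)Q(Q1 2020) = 31.82×40 + 9.54×140 = 1272.8 + 1335.6 = 2608.4
L = 2733 / 2608.4 × 100 = 104.7769
Paasche component (current-period weights):
ΣP(Q2 2020)Q(Q2 2020) = 31.19×43 + 10.61×118 = 1341.17 + 1251.98 = 2593.15
ΣP(Q1 2020)Q(Q2 2020) = 31.82×43 + 9.54×118 = 1368.26 + 1125.72 = 2493.98
P = 2593.15 / 2493.98 × 100 = 103.9764
Fisher = √(L × P) = √(104.7769 × 103.9764) = 104.3759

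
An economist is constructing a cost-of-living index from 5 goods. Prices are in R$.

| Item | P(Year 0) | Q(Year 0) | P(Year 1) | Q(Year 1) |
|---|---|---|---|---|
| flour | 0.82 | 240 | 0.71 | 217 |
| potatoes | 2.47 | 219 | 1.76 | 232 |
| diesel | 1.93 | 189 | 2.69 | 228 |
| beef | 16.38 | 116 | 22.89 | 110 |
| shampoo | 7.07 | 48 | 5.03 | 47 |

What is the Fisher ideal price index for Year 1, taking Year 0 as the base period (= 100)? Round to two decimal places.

118.36

Laspeyres component (base-period weights):
ΣP(Year 1)Q(Year 0) = 0.71×240 + 1.76×219 + 2.69×189 + 22.89×116 + 5.03×48 = 170.4 + 385.44 + 508.41 + 2655.24 + 241.44 = 3960.93
ΣP(Year 0)Q(Year 0) = 0.82×240 + 2.47×219 + 1.93×189 + 16.38×116 + 7.07×48 = 196.8 + 540.93 + 364.77 + 1900.08 + 339.36 = 3341.94
L = 3960.93 / 3341.94 × 100 = 118.5219
Paasche component (current-period weights):
ΣP(Year 1)Q(Year 1) = 0.71×217 + 1.76×232 + 2.69×228 + 22.89×110 + 5.03×47 = 154.07 + 408.32 + 613.32 + 2517.9 + 236.41 = 3930.02
ΣP(Year 0)Q(Year 1) = 0.82×217 + 2.47×232 + 1.93×228 + 16.38×110 + 7.07×47 = 177.94 + 573.04 + 440.04 + 1801.8 + 332.29 = 3325.11
P = 3930.02 / 3325.11 × 100 = 118.1922
Fisher = √(L × P) = √(118.5219 × 118.1922) = 118.3569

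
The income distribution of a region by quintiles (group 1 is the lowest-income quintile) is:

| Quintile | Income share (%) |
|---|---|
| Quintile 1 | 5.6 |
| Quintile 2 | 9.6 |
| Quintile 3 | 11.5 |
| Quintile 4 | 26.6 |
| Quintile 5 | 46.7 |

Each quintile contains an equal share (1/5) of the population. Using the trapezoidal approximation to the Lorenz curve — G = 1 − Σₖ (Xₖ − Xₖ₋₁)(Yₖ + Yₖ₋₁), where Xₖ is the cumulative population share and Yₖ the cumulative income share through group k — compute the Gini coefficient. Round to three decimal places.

Cumulative income shares Yₖ: 0.0560, 0.1520, 0.2670, 0.5330, 1.0000
Σ (Xₖ−Xₖ₋₁)(Yₖ+Yₖ₋₁) = (1/5)(0.0560+0.0000) + (1/5)(0.1520+0.0560) + (1/5)(0.2670+0.1520) + (1/5)(0.5330+0.2670) + (1/5)(1.0000+0.5330)
  = 0.0112 + 0.0416 + 0.0838 + 0.1600 + 0.3066 = 0.6032
G = 1 − 0.6032 = 0.3968

0.397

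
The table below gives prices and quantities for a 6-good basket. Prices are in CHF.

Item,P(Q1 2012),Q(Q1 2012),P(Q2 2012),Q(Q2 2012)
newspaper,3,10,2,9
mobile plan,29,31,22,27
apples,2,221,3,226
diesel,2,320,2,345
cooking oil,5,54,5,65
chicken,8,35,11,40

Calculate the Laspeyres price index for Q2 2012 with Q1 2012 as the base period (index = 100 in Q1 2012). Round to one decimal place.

103.9

Laspeyres price index uses base-period quantities as weights.
ΣP(Q2 2012)·Q(Q1 2012) = 2×10 + 22×31 + 3×221 + 2×320 + 5×54 + 11×35 = 20 + 682 + 663 + 640 + 270 + 385 = 2660
ΣP(Q1 2012)·Q(Q1 2012) = 3×10 + 29×31 + 2×221 + 2×320 + 5×54 + 8×35 = 30 + 899 + 442 + 640 + 270 + 280 = 2561
Index = 2660 / 2561 × 100 = 103.8657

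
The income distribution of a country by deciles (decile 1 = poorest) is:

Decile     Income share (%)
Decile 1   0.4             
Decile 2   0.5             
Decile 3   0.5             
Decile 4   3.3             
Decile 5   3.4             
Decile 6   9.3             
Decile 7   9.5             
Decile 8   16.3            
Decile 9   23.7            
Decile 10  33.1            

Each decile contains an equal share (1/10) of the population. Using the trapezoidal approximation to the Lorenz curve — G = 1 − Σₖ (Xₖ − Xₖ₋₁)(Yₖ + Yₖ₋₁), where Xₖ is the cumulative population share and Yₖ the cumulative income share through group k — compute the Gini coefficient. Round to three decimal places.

0.560

Cumulative income shares Yₖ: 0.0040, 0.0090, 0.0140, 0.0470, 0.0810, 0.1740, 0.2690, 0.4320, 0.6690, 1.0000
Σ (Xₖ−Xₖ₋₁)(Yₖ+Yₖ₋₁) = (1/10)(0.0040+0.0000) + (1/10)(0.0090+0.0040) + (1/10)(0.0140+0.0090) + (1/10)(0.0470+0.0140) + (1/10)(0.0810+0.0470) + (1/10)(0.1740+0.0810) + (1/10)(0.2690+0.1740) + (1/10)(0.4320+0.2690) + (1/10)(0.6690+0.4320) + (1/10)(1.0000+0.6690)
  = 0.0004 + 0.0013 + 0.0023 + 0.0061 + 0.0128 + 0.0255 + 0.0443 + 0.0701 + 0.1101 + 0.1669 = 0.4398
G = 1 − 0.4398 = 0.5602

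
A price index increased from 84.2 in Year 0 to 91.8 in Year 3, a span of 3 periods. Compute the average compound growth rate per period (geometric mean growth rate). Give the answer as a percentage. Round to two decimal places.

2.92%

Growth factor = (91.8/84.2)^(1/3) = (1.090261)^(1/3) = 1.029225
Growth rate = 1.029225 − 1 = 0.029225 = 2.9225%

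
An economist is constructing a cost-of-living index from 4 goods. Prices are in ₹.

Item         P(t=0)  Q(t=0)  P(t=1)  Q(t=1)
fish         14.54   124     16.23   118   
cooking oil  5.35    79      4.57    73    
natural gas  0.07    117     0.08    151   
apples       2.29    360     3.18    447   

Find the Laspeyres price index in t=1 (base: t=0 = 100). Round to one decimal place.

115.4

Laspeyres price index uses base-period quantities as weights.
ΣP(t=1)·Q(t=0) = 16.23×124 + 4.57×79 + 0.08×117 + 3.18×360 = 2012.52 + 361.03 + 9.36 + 1144.8 = 3527.71
ΣP(t=0)·Q(t=0) = 14.54×124 + 5.35×79 + 0.07×117 + 2.29×360 = 1802.96 + 422.65 + 8.19 + 824.4 = 3058.2
Index = 3527.71 / 3058.2 × 100 = 115.3525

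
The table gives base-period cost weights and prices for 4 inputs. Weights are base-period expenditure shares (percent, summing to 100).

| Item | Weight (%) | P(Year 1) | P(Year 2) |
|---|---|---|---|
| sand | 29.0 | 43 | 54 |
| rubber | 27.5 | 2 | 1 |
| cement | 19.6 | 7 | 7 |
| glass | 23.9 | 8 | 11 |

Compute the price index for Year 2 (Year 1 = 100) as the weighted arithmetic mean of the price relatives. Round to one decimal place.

102.6

sand: 29.0 × (54/43) = 29.0 × 1.255814 = 36.4186
rubber: 27.5 × (1/2) = 27.5 × 0.500000 = 13.7500
cement: 19.6 × (7/7) = 19.6 × 1.000000 = 19.6000
glass: 23.9 × (11/8) = 23.9 × 1.375000 = 32.8625
Index = Σ wᵢ·(p₁ᵢ/p₀ᵢ) = 36.4186 + 13.7500 + 19.6000 + 32.8625 = 102.6311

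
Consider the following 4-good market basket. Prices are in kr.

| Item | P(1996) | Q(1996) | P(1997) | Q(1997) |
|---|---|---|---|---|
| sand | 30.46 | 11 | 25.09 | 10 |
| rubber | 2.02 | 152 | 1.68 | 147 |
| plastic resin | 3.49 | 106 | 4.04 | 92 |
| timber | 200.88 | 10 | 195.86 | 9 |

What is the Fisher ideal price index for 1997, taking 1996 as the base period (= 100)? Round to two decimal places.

96.50

Laspeyres component (base-period weights):
ΣP(1997)Q(1996) = 25.09×11 + 1.68×152 + 4.04×106 + 195.86×10 = 275.99 + 255.36 + 428.24 + 1958.6 = 2918.19
ΣP(1996)Q(1996) = 30.46×11 + 2.02×152 + 3.49×106 + 200.88×10 = 335.06 + 307.04 + 369.94 + 2008.8 = 3020.84
L = 2918.19 / 3020.84 × 100 = 96.6019
Paasche component (current-period weights):
ΣP(1997)Q(1997) = 25.09×10 + 1.68×147 + 4.04×92 + 195.86×9 = 250.9 + 246.96 + 371.68 + 1762.74 = 2632.28
ΣP(1996)Q(1997) = 30.46×10 + 2.02×147 + 3.49×92 + 200.88×9 = 304.6 + 296.94 + 321.08 + 1807.92 = 2730.54
P = 2632.28 / 2730.54 × 100 = 96.4014
Fisher = √(L × P) = √(96.6019 × 96.4014) = 96.5016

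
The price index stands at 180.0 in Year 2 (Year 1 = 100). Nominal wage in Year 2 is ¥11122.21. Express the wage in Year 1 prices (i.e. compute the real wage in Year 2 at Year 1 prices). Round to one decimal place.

Real = Nominal ÷ (Index/100) = 11122.21 ÷ (180.0/100)
     = 11122.21 ÷ 1.800 = 6179.0056

6179.0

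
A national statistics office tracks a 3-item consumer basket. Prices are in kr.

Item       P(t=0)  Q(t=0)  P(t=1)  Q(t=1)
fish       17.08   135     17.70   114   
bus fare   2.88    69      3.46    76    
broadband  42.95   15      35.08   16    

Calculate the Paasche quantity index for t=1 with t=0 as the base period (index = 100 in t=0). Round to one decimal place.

90.1

Paasche quantity index uses current-period prices as weights.
ΣP(t=1)·Q(t=1) = 17.70×114 + 3.46×76 + 35.08×16 = 2017.8 + 262.96 + 561.28 = 2842.04
ΣP(t=1)·Q(t=0) = 17.70×135 + 3.46×69 + 35.08×15 = 2389.5 + 238.74 + 526.2 = 3154.44
Index = 2842.04 / 3154.44 × 100 = 90.0965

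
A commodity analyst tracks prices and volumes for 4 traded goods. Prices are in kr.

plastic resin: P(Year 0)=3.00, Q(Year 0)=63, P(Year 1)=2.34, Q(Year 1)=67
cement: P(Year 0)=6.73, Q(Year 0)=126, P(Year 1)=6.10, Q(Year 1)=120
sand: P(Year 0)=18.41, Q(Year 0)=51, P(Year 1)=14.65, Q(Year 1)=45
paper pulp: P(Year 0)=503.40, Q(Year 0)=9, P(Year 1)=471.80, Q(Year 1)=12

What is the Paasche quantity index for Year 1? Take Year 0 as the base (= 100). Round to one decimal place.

Paasche quantity index uses current-period prices as weights.
ΣP(Year 1)·Q(Year 1) = 2.34×67 + 6.10×120 + 14.65×45 + 471.80×12 = 156.78 + 732 + 659.25 + 5661.6 = 7209.63
ΣP(Year 1)·Q(Year 0) = 2.34×63 + 6.10×126 + 14.65×51 + 471.80×9 = 147.42 + 768.6 + 747.15 + 4246.2 = 5909.37
Index = 7209.63 / 5909.37 × 100 = 122.0034

122.0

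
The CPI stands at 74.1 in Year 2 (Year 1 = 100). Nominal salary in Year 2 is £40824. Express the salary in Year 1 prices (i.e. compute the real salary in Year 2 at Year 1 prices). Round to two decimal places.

55093.12

Real = Nominal ÷ (Index/100) = 40824 ÷ (74.1/100)
     = 40824 ÷ 0.741 = 55093.1174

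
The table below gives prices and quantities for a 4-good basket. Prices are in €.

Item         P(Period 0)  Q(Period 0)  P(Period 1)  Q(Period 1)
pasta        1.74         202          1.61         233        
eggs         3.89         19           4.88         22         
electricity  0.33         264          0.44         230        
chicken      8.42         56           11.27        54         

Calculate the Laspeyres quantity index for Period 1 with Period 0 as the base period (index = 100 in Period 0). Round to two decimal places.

Laspeyres quantity index uses base-period prices as weights.
ΣP(Period 0)·Q(Period 1) = 1.74×233 + 3.89×22 + 0.33×230 + 8.42×54 = 405.42 + 85.58 + 75.9 + 454.68 = 1021.58
ΣP(Period 0)·Q(Period 0) = 1.74×202 + 3.89×19 + 0.33×264 + 8.42×56 = 351.48 + 73.91 + 87.12 + 471.52 = 984.03
Index = 1021.58 / 984.03 × 100 = 103.8159

103.82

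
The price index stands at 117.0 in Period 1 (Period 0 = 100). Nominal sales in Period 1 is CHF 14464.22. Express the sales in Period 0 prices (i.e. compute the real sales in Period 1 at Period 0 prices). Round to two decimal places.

Real = Nominal ÷ (Index/100) = 14464.22 ÷ (117.0/100)
     = 14464.22 ÷ 1.170 = 12362.5812

12362.58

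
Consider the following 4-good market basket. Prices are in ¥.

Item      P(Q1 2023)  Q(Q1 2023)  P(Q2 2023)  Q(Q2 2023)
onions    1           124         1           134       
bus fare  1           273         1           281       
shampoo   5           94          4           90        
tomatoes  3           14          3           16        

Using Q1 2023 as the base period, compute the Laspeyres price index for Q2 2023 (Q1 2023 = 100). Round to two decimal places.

Laspeyres price index uses base-period quantities as weights.
ΣP(Q2 2023)·Q(Q1 2023) = 1×124 + 1×273 + 4×94 + 3×14 = 124 + 273 + 376 + 42 = 815
ΣP(Q1 2023)·Q(Q1 2023) = 1×124 + 1×273 + 5×94 + 3×14 = 124 + 273 + 470 + 42 = 909
Index = 815 / 909 × 100 = 89.6590

89.66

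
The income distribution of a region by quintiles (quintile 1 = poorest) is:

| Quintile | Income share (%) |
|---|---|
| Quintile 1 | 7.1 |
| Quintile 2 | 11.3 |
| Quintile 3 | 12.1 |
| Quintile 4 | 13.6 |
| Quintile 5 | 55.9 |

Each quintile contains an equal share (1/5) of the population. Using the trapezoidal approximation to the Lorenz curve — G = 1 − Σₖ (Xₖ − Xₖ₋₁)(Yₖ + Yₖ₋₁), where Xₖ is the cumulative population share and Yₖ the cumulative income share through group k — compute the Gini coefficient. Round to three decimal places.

Cumulative income shares Yₖ: 0.0710, 0.1840, 0.3050, 0.4410, 1.0000
Σ (Xₖ−Xₖ₋₁)(Yₖ+Yₖ₋₁) = (1/5)(0.0710+0.0000) + (1/5)(0.1840+0.0710) + (1/5)(0.3050+0.1840) + (1/5)(0.4410+0.3050) + (1/5)(1.0000+0.4410)
  = 0.0142 + 0.0510 + 0.0978 + 0.1492 + 0.2882 = 0.6004
G = 1 − 0.6004 = 0.3996

0.400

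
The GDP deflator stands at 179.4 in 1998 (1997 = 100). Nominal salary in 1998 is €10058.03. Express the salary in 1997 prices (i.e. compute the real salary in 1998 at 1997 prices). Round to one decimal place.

Real = Nominal ÷ (Index/100) = 10058.03 ÷ (179.4/100)
     = 10058.03 ÷ 1.794 = 5606.4827

5606.5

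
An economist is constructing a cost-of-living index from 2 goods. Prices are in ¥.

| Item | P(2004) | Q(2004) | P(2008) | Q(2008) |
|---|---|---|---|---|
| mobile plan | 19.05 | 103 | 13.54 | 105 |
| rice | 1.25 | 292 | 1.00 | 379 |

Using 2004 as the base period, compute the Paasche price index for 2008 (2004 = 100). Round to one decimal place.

Paasche price index uses current-period quantities as weights.
ΣP(2008)·Q(2008) = 13.54×105 + 1.00×379 = 1421.7 + 379 = 1800.7
ΣP(2004)·Q(2008) = 19.05×105 + 1.25×379 = 2000.25 + 473.75 = 2474
Index = 1800.7 / 2474 × 100 = 72.7850

72.8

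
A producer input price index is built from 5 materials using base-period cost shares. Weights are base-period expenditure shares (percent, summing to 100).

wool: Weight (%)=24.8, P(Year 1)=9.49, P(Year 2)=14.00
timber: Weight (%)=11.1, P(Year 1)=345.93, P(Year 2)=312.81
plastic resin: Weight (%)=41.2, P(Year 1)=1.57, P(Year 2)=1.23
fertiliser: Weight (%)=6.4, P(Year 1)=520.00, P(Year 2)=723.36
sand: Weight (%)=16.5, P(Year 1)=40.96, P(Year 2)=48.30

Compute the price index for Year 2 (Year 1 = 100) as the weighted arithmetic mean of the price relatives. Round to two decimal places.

107.26

wool: 24.8 × (14.00/9.49) = 24.8 × 1.475237 = 36.5859
timber: 11.1 × (312.81/345.93) = 11.1 × 0.904258 = 10.0373
plastic resin: 41.2 × (1.23/1.57) = 41.2 × 0.783439 = 32.2777
fertiliser: 6.4 × (723.36/520.00) = 6.4 × 1.391077 = 8.9029
sand: 16.5 × (48.30/40.96) = 16.5 × 1.179199 = 19.4568
Index = Σ wᵢ·(p₁ᵢ/p₀ᵢ) = 36.5859 + 10.0373 + 32.2777 + 8.9029 + 19.4568 = 107.2605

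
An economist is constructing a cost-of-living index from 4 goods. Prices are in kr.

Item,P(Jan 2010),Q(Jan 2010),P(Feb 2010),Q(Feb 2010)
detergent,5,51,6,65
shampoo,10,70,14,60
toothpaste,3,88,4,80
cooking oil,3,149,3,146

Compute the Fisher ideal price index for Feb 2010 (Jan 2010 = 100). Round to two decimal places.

124.58

Laspeyres component (base-period weights):
ΣP(Feb 2010)Q(Jan 2010) = 6×51 + 14×70 + 4×88 + 3×149 = 306 + 980 + 352 + 447 = 2085
ΣP(Jan 2010)Q(Jan 2010) = 5×51 + 10×70 + 3×88 + 3×149 = 255 + 700 + 264 + 447 = 1666
L = 2085 / 1666 × 100 = 125.1501
Paasche component (current-period weights):
ΣP(Feb 2010)Q(Feb 2010) = 6×65 + 14×60 + 4×80 + 3×146 = 390 + 840 + 320 + 438 = 1988
ΣP(Jan 2010)Q(Feb 2010) = 5×65 + 10×60 + 3×80 + 3×146 = 325 + 600 + 240 + 438 = 1603
P = 1988 / 1603 × 100 = 124.0175
Fisher = √(L × P) = √(125.1501 × 124.0175) = 124.5825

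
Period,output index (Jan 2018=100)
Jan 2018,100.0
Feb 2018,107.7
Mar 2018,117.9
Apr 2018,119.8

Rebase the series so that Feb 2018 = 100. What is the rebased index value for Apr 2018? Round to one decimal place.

Rebased(Apr 2018) = 119.8 / 107.7 × 100 = 111.2349

111.2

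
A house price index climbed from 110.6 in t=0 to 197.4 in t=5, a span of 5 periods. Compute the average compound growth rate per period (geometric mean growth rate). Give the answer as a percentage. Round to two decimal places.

Growth factor = (197.4/110.6)^(1/5) = (1.784810)^(1/5) = 1.122841
Growth rate = 1.122841 − 1 = 0.122841 = 12.2841%

12.28%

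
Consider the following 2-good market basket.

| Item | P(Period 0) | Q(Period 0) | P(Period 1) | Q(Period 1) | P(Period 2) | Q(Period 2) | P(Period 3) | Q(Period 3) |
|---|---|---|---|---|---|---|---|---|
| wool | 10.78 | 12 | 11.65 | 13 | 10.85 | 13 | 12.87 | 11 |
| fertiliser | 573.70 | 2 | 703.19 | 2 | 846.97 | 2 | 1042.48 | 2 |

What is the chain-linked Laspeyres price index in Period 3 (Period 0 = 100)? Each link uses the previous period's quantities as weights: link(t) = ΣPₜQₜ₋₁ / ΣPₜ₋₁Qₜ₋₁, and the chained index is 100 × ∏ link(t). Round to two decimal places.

175.09

Link Period 0→Period 1:
ΣP(Period 1)Q(Period 0) = 11.65×12 + 703.19×2 = 139.8 + 1406.38 = 1546.18
ΣP(Period 0)Q(Period 0) = 10.78×12 + 573.70×2 = 129.36 + 1147.4 = 1276.76
link = 1546.18/1276.76 = 1.211019
Link Period 1→Period 2:
ΣP(Period 2)Q(Period 1) = 10.85×13 + 846.97×2 = 141.05 + 1693.94 = 1834.99
ΣP(Period 1)Q(Period 1) = 11.65×13 + 703.19×2 = 151.45 + 1406.38 = 1557.83
link = 1834.99/1557.83 = 1.177914
Link Period 2→Period 3:
ΣP(Period 3)Q(Period 2) = 12.87×13 + 1042.48×2 = 167.31 + 2084.96 = 2252.27
ΣP(Period 2)Q(Period 2) = 10.85×13 + 846.97×2 = 141.05 + 1693.94 = 1834.99
link = 2252.27/1834.99 = 1.227402
Chained index = 100 × 1.211019 × 1.177914 × 1.227402 = 175.0859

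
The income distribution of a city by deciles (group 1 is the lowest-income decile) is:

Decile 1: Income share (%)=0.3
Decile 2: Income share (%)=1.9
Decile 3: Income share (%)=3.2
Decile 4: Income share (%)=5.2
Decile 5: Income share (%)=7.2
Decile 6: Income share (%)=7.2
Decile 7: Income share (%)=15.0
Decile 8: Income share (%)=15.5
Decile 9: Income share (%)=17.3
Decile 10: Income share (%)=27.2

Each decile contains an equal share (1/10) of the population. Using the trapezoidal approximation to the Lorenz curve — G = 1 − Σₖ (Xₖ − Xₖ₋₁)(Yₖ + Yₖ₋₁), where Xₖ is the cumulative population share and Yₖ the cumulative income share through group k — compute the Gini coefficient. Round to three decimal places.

Cumulative income shares Yₖ: 0.0030, 0.0220, 0.0540, 0.1060, 0.1780, 0.2500, 0.4000, 0.5550, 0.7280, 1.0000
Σ (Xₖ−Xₖ₋₁)(Yₖ+Yₖ₋₁) = (1/10)(0.0030+0.0000) + (1/10)(0.0220+0.0030) + (1/10)(0.0540+0.0220) + (1/10)(0.1060+0.0540) + (1/10)(0.1780+0.1060) + (1/10)(0.2500+0.1780) + (1/10)(0.4000+0.2500) + (1/10)(0.5550+0.4000) + (1/10)(0.7280+0.5550) + (1/10)(1.0000+0.7280)
  = 0.0003 + 0.0025 + 0.0076 + 0.0160 + 0.0284 + 0.0428 + 0.0650 + 0.0955 + 0.1283 + 0.1728 = 0.5592
G = 1 − 0.5592 = 0.4408

0.441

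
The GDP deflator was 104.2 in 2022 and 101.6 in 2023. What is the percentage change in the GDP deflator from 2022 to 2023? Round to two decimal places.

Change = (101.6 − 104.2) / 104.2 × 100
       = -2.6 / 104.2 × 100 = -2.4952%

-2.50%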